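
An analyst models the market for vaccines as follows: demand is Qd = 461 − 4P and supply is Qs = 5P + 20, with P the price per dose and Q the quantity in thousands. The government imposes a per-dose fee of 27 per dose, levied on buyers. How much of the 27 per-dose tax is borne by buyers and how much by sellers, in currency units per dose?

Without the tax, 461 − 4P = 5P + 20 gives 9P = 441, so P* = 49 and Q* = 265.
With the tax collected from buyers, demand (in seller-price terms) shifts: Qd = 461 − 4(P + 27).
Solving gives Q = 205 with buyers paying 64 and sellers receiving 37 (the 27 wedge).
Burden on buyers: 15; on sellers: 12. (They sum to 27.)

Buyers bear 15 per dose; sellers bear 12 per dose.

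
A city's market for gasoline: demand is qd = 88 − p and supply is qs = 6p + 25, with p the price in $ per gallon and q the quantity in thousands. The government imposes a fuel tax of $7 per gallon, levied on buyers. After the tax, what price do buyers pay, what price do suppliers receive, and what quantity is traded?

Buyers pay $15; suppliers receive $8; quantity = 73.

Before the tax: set 88 − p = 6p + 25 → p* = $9, q* = 79.
With the tax collected from buyers, demand (in seller-price terms) shifts: qd = 88 − (p + 7).
Solving gives q = 73 with buyers paying $15 and suppliers receiving $8 (the $7 wedge).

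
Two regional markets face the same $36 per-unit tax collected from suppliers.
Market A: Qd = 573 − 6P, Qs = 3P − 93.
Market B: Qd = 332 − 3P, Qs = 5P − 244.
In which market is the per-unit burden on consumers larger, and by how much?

Market B, by $10.5.

Market A: pre-tax P* = $74, Q* = 129; post-tax Q = 57; per-unit burden on consumers = $12.
Market B: pre-tax P* = $72, Q* = 116; post-tax Q = 48.5; per-unit burden on consumers = $22.5.
Difference: $12 vs $22.5 → market B is larger by $10.5.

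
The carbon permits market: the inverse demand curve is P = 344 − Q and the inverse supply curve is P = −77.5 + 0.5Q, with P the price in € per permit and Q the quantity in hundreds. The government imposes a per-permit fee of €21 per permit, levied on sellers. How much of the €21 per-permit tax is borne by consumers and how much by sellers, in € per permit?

Rewrite in direct form: Qd = 344 − P and Qs = 2P + 155.
Without the tax, 344 − P = 2P + 155 gives 3P = 189, so P* = €63 and Q* = 281.
With the tax collected from sellers, supply shifts: Qs = 2(P − 21) + 155.
Solving gives Q = 267 with consumers paying €77 and sellers receiving €56 (the €21 wedge).
Burden on consumers: €14; on sellers: €7. (They sum to €21.)
The less price-elastic side of the market bears the larger share of a per-unit tax.

Consumers bear €14 per permit; sellers bear €7 per permit.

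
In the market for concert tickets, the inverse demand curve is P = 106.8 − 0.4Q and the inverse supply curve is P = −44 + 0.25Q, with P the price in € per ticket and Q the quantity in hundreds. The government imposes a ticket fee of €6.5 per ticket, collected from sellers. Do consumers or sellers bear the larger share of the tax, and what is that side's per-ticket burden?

Consumers bear the larger share: €4 per ticket.

Rewrite in direct form: Qd = 267 − 2.5P and Qs = 4P + 176.
Without the tax, 267 − 2.5P = 4P + 176 gives 6.5P = 91, so P* = €14 and Q* = 232.
With the tax collected from sellers, supply shifts: Qs = 4(P − 6.5) + 176.
Solving gives Q = 222 with consumers paying €18 and sellers receiving €11.5 (the €6.5 wedge).
Per-ticket burden: consumers €4, sellers €2.5.
Consumers take the larger share because demand is less price-elastic here (demand slope 2.5 vs supply slope 4).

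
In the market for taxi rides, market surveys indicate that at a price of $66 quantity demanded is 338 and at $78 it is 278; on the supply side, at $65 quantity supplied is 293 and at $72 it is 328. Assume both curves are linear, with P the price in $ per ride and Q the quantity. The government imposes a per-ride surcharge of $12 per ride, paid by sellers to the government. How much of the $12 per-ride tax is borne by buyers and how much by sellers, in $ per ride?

Buyers bear $6 per ride; sellers bear $6 per ride.

Demand slope: (278 − 338)/(78 − 66) = -5, so Qd = 668 − 5P.
Supply slope: (328 − 293)/(72 − 65) = 5, so Qs = 5P − 32.
Without the tax, 668 − 5P = 5P − 32 gives 10P = 700, so P* = $70 and Q* = 318.
With the tax collected from sellers, supply shifts: Qs = 5(P − 12) − 32.
New equilibrium: buyers pay $76, sellers receive $64, Q = 288. (Wedge: Pb − Ps = 12.)
Burden on buyers: $6; on sellers: $6. (They sum to $12.)
The less price-elastic side of the market bears the larger share of a per-unit tax.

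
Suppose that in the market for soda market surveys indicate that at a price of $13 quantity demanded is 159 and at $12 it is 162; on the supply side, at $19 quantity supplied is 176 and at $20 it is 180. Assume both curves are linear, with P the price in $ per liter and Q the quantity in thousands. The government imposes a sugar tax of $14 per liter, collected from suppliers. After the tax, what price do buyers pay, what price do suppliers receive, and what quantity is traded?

Demand slope: (162 − 159)/(12 − 13) = -3, so Qd = 198 − 3P.
Supply slope: (180 − 176)/(20 − 19) = 4, so Qs = 4P + 100.
Without the tax, 198 − 3P = 4P + 100 gives 7P = 98, so P* = $14 and Q* = 156.
With the tax collected from suppliers, supply shifts: Qs = 4(P − 14) + 100.
Solving gives Q = 132 with buyers paying $22 and suppliers receiving $8 (the $14 wedge).

Buyers pay $22; suppliers receive $8; quantity = 132.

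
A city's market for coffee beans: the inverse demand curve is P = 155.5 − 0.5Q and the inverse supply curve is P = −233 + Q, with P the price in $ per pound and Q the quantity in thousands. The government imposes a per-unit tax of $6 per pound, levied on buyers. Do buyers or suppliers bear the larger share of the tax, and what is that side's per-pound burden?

Rewrite in direct form: Qd = 311 − 2P and Qs = P + 233.
Before the tax: set 311 − 2P = P + 233 → P* = $26, Q* = 259.
With the tax collected from buyers, demand (in seller-price terms) shifts: Qd = 311 − 2(P + 6).
Solving gives Q = 255 with buyers paying $28 and suppliers receiving $22 (the $6 wedge).
Per-pound burden: buyers $2, suppliers $4.
Suppliers take the larger share because supply is less price-elastic here (demand slope 2 vs supply slope 1).
The less price-elastic side of the market bears the larger share of a per-unit tax.

Suppliers bear the larger share: $4 per pound.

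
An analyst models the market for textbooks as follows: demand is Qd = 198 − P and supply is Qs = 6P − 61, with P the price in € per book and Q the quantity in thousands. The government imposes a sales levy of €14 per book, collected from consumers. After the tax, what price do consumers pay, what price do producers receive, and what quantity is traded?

Consumers pay €49; producers receive €35; quantity = 149.

Before the tax: set 198 − P = 6P − 61 → P* = €37, Q* = 161.
With the tax collected from consumers, demand (in seller-price terms) shifts: Qd = 198 − (P + 14).
Solving gives Q = 149 with consumers paying €49 and producers receiving €35 (the €14 wedge).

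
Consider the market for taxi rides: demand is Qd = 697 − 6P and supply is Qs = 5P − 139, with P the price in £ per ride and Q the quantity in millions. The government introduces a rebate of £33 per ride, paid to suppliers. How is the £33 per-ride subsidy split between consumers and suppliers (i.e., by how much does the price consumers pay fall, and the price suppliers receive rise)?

Consumers gain £15 per ride; suppliers gain £18 per ride.

Before the subsidy: set 697 − 6P = 5P − 139 → P* = £76, Q* = 241.
With a per-unit subsidy paid to suppliers, each receives P + 33 per unit sold, so supply becomes Qs = 5(P + 33) − 139.
New equilibrium: consumers pay £61, suppliers receive £94, Q = 331. (Wedge: Pb − Ps = −33.)
Gain to consumers: £15; to suppliers: £18. (They sum to £33.)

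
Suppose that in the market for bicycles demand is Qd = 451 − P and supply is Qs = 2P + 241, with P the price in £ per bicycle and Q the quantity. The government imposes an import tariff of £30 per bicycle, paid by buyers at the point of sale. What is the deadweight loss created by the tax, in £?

Without the tax, 451 − P = 2P + 241 gives 3P = 210, so P* = £70 and Q* = 381.
With the tax collected from buyers, demand (in seller-price terms) shifts: Qd = 451 − (P + 30).
New equilibrium: buyers pay £90, suppliers receive £60, Q = 361. (Wedge: Pb − Ps = 30.)
Quantity falls by |ΔQ| = |381 − 361| = 20.
DWL = ½ · t · |ΔQ| = ½ · 30 · 20 = £300.

Deadweight loss = £300.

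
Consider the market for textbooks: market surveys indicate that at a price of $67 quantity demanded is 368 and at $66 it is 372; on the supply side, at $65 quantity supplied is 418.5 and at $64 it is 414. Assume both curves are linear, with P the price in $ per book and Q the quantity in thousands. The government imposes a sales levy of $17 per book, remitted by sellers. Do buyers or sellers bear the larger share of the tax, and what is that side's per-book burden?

Buyers bear the larger share: $9 per book.

Demand slope: (372 − 368)/(66 − 67) = -4, so Qd = 636 − 4P.
Supply slope: (414 − 418.5)/(64 − 65) = 4.5, so Qs = 4.5P + 126.
Without the tax, 636 − 4P = 4.5P + 126 gives 8.5P = 510, so P* = $60 and Q* = 396.
With the tax collected from sellers, supply shifts: Qs = 4.5(P − 17) + 126.
New equilibrium: buyers pay $69, sellers receive $52, Q = 360. (Wedge: Pb − Ps = 17.)
Per-book burden: buyers $9, sellers $8.
Buyers take the larger share because demand is less price-elastic here (demand slope 4 vs supply slope 4.5).
The less price-elastic side of the market bears the larger share of a per-unit tax.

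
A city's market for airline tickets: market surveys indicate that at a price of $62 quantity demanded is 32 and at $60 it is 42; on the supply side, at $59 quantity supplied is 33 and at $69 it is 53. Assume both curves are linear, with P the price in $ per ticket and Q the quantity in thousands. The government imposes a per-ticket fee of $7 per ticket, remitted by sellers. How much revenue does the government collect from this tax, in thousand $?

Demand slope: (42 − 32)/(60 − 62) = -5, so Qd = 342 − 5P.
Supply slope: (53 − 33)/(69 − 59) = 2, so Qs = 2P − 85.
Without the tax, 342 − 5P = 2P − 85 gives 7P = 427, so P* = $61 and Q* = 37.
With the tax collected from sellers, supply shifts: Qs = 2(P − 7) − 85.
Solving gives Q = 27 with buyers paying $63 and sellers receiving $56 (the $7 wedge).
Revenue = t · Q = 7 · 27 = $189.

Tax revenue = $189 thousand.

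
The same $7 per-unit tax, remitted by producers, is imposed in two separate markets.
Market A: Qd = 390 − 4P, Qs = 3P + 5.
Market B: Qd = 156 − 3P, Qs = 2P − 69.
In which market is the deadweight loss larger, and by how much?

Market A, by $12.6.

Market A: pre-tax P* = $55, Q* = 170; post-tax Q = 158; deadweight loss = $42.
Market B: pre-tax P* = $45, Q* = 21; post-tax Q = 12.6; deadweight loss = $29.4.
Difference: $42 vs $29.4 → market A is larger by $12.6.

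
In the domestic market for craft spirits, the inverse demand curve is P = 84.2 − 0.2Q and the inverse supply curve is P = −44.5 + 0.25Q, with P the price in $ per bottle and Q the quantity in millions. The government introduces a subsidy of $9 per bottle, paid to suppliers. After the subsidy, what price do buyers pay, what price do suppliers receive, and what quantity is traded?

Inverting to Q(P) form: Qd = 421 − 5P; Qs = 4P + 178.
Without the subsidy, 421 − 5P = 4P + 178 gives 9P = 243, so P* = $27 and Q* = 286.
With a per-unit subsidy paid to suppliers, each receives P + 9 per unit sold, so supply becomes Qs = 4(P + 9) + 178.
New equilibrium: buyers pay $23, suppliers receive $32, Q = 306. (Wedge: Pb − Ps = −9.)

Buyers pay $23; suppliers receive $32; quantity = 306.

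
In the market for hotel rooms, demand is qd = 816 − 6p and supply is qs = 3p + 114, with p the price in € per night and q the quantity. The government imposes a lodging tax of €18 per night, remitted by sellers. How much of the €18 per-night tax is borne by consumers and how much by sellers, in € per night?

Without the tax, 816 − 6p = 3p + 114 gives 9p = 702, so p* = €78 and q* = 348.
With the tax collected from sellers, supply shifts: qs = 3(p − 18) + 114.
Solving gives q = 312 with consumers paying €84 and sellers receiving €66 (the €18 wedge).
Burden on consumers: €6; on sellers: €12. (They sum to €18.)
The less price-elastic side of the market bears the larger share of a per-unit tax.

Consumers bear €6 per night; sellers bear €12 per night.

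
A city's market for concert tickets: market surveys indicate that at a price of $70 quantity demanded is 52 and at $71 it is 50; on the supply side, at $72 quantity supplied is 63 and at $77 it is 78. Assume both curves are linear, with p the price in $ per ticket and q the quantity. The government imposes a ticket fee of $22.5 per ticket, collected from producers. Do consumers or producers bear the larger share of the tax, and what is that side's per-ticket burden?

Demand slope: (50 − 52)/(71 − 70) = -2, so qd = 192 − 2p.
Supply slope: (78 − 63)/(77 − 72) = 3, so qs = 3p − 153.
Without the tax, 192 − 2p = 3p − 153 gives 5p = 345, so p* = $69 and q* = 54.
With the tax collected from producers, supply shifts: qs = 3(p − 22.5) − 153.
Solving gives q = 27 with consumers paying $82.5 and producers receiving $60 (the $22.5 wedge).
Per-ticket burden: consumers $13.5, producers $9.
Consumers take the larger share because demand is less price-elastic here (demand slope 2 vs supply slope 3).

Consumers bear the larger share: $13.5 per ticket.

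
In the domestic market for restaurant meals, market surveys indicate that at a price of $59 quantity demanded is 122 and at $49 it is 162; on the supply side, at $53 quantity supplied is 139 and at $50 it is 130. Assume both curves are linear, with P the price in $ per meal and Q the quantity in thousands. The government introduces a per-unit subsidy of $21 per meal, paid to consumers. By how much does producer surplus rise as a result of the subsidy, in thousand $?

Producer surplus rises by $1920 thousand.

Demand slope: (162 − 122)/(49 − 59) = -4, so Qd = 358 − 4P.
Supply slope: (130 − 139)/(50 − 53) = 3, so Qs = 3P − 20.
Before the subsidy: set 358 − 4P = 3P − 20 → P* = $54, Q* = 142.
With a per-unit subsidy paid to consumers, each effectively pays P − 21, so demand becomes Qd = 358 − 4(P − 21).
New equilibrium: consumers pay $45, suppliers receive $66, Q = 178. (Wedge: Pb − Ps = −21.)
ΔPS is the trapezoid between Q = 178 and Q = 142 of height $12: ½ · (142 + 178) · 12 = $1920.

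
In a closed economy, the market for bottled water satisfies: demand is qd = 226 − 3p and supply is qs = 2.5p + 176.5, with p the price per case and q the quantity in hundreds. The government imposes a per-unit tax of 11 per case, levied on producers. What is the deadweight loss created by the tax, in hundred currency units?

Deadweight loss = 82.5 hundred.

Without the tax, 226 − 3p = 2.5p + 176.5 gives 5.5p = 49.5, so p* = 9 and q* = 199.
With the tax collected from producers, supply shifts: qs = 2.5(p − 11) + 176.5.
Solving gives q = 184 with buyers paying 14 and producers receiving 3 (the 11 wedge).
Quantity falls by |ΔQ| = |199 − 184| = 15.
DWL = ½ · t · |ΔQ| = ½ · 11 · 15 = 82.5.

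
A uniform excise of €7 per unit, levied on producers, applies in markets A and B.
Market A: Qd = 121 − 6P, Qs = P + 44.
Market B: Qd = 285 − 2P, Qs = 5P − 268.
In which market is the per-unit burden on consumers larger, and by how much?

Market A: pre-tax P* = €11, Q* = 55; post-tax Q = 49; per-unit burden on consumers = €1.
Market B: pre-tax P* = €79, Q* = 127; post-tax Q = 117; per-unit burden on consumers = €5.
Difference: €1 vs €5 → market B is larger by €4.

Market B, by €4.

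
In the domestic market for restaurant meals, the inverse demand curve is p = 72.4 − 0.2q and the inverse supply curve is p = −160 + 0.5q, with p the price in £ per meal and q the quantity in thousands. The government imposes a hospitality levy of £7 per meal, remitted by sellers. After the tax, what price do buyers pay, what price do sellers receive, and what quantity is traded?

Buyers pay £8; sellers receive £1; quantity = 322.

Rewrite in direct form: qd = 362 − 5p and qs = 2p + 320.
Before the tax: set 362 − 5p = 2p + 320 → p* = £6, q* = 332.
With the tax collected from sellers, supply shifts: qs = 2(p − 7) + 320.
New equilibrium: buyers pay £8, sellers receive £1, q = 322. (Wedge: pb − ps = 7.)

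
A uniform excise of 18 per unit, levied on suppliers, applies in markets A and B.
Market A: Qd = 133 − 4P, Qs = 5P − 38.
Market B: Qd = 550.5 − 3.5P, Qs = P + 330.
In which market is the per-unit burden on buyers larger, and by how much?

Market A: pre-tax P* = 19, Q* = 57; post-tax Q = 17; per-unit burden on buyers = 10.
Market B: pre-tax P* = 49, Q* = 379; post-tax Q = 365; per-unit burden on buyers = 4.
Difference: 10 vs 4 → market A is larger by 6.

Market A, by 6.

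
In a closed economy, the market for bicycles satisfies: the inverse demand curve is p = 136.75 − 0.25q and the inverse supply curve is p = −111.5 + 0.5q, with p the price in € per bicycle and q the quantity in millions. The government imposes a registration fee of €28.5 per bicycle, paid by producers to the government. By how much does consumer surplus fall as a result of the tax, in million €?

Consumer surplus falls by €2964 million.

Inverting to q(p) form: qd = 547 − 4p; qs = 2p + 223.
Without the tax, 547 − 4p = 2p + 223 gives 6p = 324, so p* = €54 and q* = 331.
With the tax collected from producers, supply shifts: qs = 2(p − 28.5) + 223.
New equilibrium: consumers pay €63.5, producers receive €35, q = 293. (Wedge: pb − ps = 28.5.)
ΔCS is the trapezoid between Q = 293 and Q = 331 of height €9.5: ½ · (331 + 293) · 9.5 = €2964.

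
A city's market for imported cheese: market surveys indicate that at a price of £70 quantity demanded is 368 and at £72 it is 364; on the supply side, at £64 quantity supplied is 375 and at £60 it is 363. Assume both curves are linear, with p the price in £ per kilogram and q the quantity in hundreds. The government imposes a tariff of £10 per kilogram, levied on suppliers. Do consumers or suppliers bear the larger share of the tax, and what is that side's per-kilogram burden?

Demand slope: (364 − 368)/(72 − 70) = -2, so qd = 508 − 2p.
Supply slope: (363 − 375)/(60 − 64) = 3, so qs = 3p + 183.
Without the tax, 508 − 2p = 3p + 183 gives 5p = 325, so p* = £65 and q* = 378.
With the tax collected from suppliers, supply shifts: qs = 3(p − 10) + 183.
Solving gives q = 366 with consumers paying £71 and suppliers receiving £61 (the £10 wedge).
Per-kilogram burden: consumers £6, suppliers £4.
Consumers take the larger share because demand is less price-elastic here (demand slope 2 vs supply slope 3).
The less price-elastic side of the market bears the larger share of a per-unit tax.

Consumers bear the larger share: £6 per kilogram.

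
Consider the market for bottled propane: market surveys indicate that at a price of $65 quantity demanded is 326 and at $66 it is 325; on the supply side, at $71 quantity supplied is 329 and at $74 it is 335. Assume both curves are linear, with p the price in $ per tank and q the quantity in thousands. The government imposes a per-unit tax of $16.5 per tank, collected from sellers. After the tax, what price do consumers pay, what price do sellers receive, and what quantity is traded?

Demand slope: (325 − 326)/(66 − 65) = -1, so qd = 391 − p.
Supply slope: (335 − 329)/(74 − 71) = 2, so qs = 2p + 187.
Before the tax: set 391 − p = 2p + 187 → p* = $68, q* = 323.
With the tax collected from sellers, supply shifts: qs = 2(p − 16.5) + 187.
New equilibrium: consumers pay $79, sellers receive $62.5, q = 312. (Wedge: pb − ps = 16.5.)
The less price-elastic side of the market bears the larger share of a per-unit tax.

Consumers pay $79; sellers receive $62.5; quantity = 312.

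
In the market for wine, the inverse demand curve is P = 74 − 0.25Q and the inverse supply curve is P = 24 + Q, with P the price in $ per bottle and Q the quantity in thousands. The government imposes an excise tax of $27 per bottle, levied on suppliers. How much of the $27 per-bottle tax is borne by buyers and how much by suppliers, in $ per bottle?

Buyers bear $5.4 per bottle; suppliers bear $21.6 per bottle.

Rewrite in direct form: Qd = 296 − 4P and Qs = P − 24.
Without the tax, 296 − 4P = P − 24 gives 5P = 320, so P* = $64 and Q* = 40.
With the tax collected from suppliers, supply shifts: Qs = (P − 27) − 24.
New equilibrium: buyers pay $69.4, suppliers receive $42.4, Q = 18.4. (Wedge: Pb − Ps = 27.)
Burden on buyers: $5.4; on suppliers: $21.6. (They sum to $27.)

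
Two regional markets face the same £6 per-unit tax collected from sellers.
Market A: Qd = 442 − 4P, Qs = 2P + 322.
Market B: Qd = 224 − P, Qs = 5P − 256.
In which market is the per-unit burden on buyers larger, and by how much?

Market B, by £3.

Market A: pre-tax P* = £20, Q* = 362; post-tax Q = 354; per-unit burden on buyers = £2.
Market B: pre-tax P* = £80, Q* = 144; post-tax Q = 139; per-unit burden on buyers = £5.
Difference: £2 vs £5 → market B is larger by £3.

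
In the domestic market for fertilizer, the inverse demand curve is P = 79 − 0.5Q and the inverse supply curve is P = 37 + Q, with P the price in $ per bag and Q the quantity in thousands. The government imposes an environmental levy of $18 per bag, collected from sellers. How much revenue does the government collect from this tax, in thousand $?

Inverting to Q(P) form: Qd = 158 − 2P; Qs = P − 37.
Without the tax, 158 − 2P = P − 37 gives 3P = 195, so P* = $65 and Q* = 28.
With the tax collected from sellers, supply shifts: Qs = (P − 18) − 37.
Solving gives Q = 16 with buyers paying $71 and sellers receiving $53 (the $18 wedge).
Revenue = t · Q = 18 · 16 = $288.

Tax revenue = $288 thousand.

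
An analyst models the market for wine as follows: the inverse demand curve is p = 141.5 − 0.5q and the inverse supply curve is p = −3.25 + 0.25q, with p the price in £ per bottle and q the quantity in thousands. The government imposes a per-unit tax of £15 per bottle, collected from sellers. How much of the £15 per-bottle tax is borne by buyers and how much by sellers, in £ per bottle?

Buyers bear £10 per bottle; sellers bear £5 per bottle.

Rewrite in direct form: qd = 283 − 2p and qs = 4p + 13.
Before the tax: set 283 − 2p = 4p + 13 → p* = £45, q* = 193.
With the tax collected from sellers, supply shifts: qs = 4(p − 15) + 13.
New equilibrium: buyers pay £55, sellers receive £40, q = 173. (Wedge: pb − ps = 15.)
Burden on buyers: £10; on sellers: £5. (They sum to £15.)
The less price-elastic side of the market bears the larger share of a per-unit tax.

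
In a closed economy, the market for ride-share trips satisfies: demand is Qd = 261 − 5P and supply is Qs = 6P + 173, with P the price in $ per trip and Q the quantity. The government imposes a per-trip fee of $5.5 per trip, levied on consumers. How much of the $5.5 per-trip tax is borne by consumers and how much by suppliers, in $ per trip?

Before the tax: set 261 − 5P = 6P + 173 → P* = $8, Q* = 221.
With the tax collected from consumers, demand (in seller-price terms) shifts: Qd = 261 − 5(P + 5.5).
New equilibrium: consumers pay $11, suppliers receive $5.5, Q = 206. (Wedge: Pb − Ps = 5.5.)
Burden on consumers: $3; on suppliers: $2.5. (They sum to $5.5.)

Consumers bear $3 per trip; suppliers bear $2.5 per trip.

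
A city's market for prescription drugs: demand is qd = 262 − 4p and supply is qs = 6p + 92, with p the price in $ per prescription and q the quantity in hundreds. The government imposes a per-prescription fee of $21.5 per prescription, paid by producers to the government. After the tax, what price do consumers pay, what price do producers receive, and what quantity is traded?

Before the tax: set 262 − 4p = 6p + 92 → p* = $17, q* = 194.
With the tax collected from producers, supply shifts: qs = 6(p − 21.5) + 92.
Solving gives q = 142.4 with consumers paying $29.9 and producers receiving $8.4 (the $21.5 wedge).
The less price-elastic side of the market bears the larger share of a per-unit tax.

Consumers pay $29.9; producers receive $8.4; quantity = 142.4.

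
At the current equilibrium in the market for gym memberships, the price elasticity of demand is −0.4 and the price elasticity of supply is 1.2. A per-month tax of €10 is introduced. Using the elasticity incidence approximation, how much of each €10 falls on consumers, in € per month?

Consumers bear ≈ €7.5 per month.

Incidence ratio: consumers' share ≈ εs / (εs + |εd|) = 1.2 / (1.2 + 0.4) = 0.75.
So consumers bear ≈ 0.75 × €10 = €7.5; sellers bear €2.5.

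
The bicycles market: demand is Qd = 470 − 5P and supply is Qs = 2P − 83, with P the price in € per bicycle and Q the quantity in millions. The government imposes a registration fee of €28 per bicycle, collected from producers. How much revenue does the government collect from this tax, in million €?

Before the tax: set 470 − 5P = 2P − 83 → P* = €79, Q* = 75.
With the tax collected from producers, supply shifts: Qs = 2(P − 28) − 83.
Solving gives Q = 35 with consumers paying €87 and producers receiving €59 (the €28 wedge).
Revenue = t · Q = 28 · 35 = €980.

Tax revenue = €980 million.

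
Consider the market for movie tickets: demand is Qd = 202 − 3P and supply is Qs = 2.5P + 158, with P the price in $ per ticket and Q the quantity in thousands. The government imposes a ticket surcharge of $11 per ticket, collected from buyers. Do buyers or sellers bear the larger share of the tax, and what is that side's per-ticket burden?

Before the tax: set 202 − 3P = 2.5P + 158 → P* = $8, Q* = 178.
With the tax collected from buyers, demand (in seller-price terms) shifts: Qd = 202 − 3(P + 11).
Solving gives Q = 163 with buyers paying $13 and sellers receiving $2 (the $11 wedge).
Per-ticket burden: buyers $5, sellers $6.
Sellers take the larger share because supply is less price-elastic here (demand slope 3 vs supply slope 2.5).

Sellers bear the larger share: $6 per ticket.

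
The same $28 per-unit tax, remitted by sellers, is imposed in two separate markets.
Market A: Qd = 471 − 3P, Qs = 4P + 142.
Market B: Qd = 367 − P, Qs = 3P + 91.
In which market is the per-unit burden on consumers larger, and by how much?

Market A: pre-tax P* = $47, Q* = 330; post-tax Q = 282; per-unit burden on consumers = $16.
Market B: pre-tax P* = $69, Q* = 298; post-tax Q = 277; per-unit burden on consumers = $21.
Difference: $16 vs $21 → market B is larger by $5.

Market B, by $5.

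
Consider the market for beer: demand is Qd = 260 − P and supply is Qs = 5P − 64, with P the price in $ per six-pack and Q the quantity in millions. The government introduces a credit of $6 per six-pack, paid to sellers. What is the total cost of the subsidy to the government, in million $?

Before the subsidy: set 260 − P = 5P − 64 → P* = $54, Q* = 206.
With a per-unit subsidy paid to sellers, each receives P + 6 per unit sold, so supply becomes Qs = 5(P + 6) − 64.
New equilibrium: consumers pay $49, sellers receive $55, Q = 211. (Wedge: Pb − Ps = −6.)
Outlay = t · Q = 6 · 211 = $1266.

Government outlay = $1266 million.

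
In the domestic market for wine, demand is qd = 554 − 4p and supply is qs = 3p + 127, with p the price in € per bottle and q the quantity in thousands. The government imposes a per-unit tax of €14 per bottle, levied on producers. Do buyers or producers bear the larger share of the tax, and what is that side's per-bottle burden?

Before the tax: set 554 − 4p = 3p + 127 → p* = €61, q* = 310.
With the tax collected from producers, supply shifts: qs = 3(p − 14) + 127.
Solving gives q = 286 with buyers paying €67 and producers receiving €53 (the €14 wedge).
Per-bottle burden: buyers €6, producers €8.
Producers take the larger share because supply is less price-elastic here (demand slope 4 vs supply slope 3).
The less price-elastic side of the market bears the larger share of a per-unit tax.

Producers bear the larger share: €8 per bottle.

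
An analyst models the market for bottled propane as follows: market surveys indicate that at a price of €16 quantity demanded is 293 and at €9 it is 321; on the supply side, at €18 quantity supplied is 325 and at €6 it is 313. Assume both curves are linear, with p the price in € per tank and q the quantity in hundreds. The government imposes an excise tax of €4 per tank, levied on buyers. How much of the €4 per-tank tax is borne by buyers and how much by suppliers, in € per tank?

Buyers bear €0.8 per tank; suppliers bear €3.2 per tank.

Demand slope: (321 − 293)/(9 − 16) = -4, so qd = 357 − 4p.
Supply slope: (313 − 325)/(6 − 18) = 1, so qs = p + 307.
Before the tax: set 357 − 4p = p + 307 → p* = €10, q* = 317.
With the tax collected from buyers, demand (in seller-price terms) shifts: qd = 357 − 4(p + 4).
New equilibrium: buyers pay €10.8, suppliers receive €6.8, q = 313.8. (Wedge: pb − ps = 4.)
Burden on buyers: €0.8; on suppliers: €3.2. (They sum to €4.)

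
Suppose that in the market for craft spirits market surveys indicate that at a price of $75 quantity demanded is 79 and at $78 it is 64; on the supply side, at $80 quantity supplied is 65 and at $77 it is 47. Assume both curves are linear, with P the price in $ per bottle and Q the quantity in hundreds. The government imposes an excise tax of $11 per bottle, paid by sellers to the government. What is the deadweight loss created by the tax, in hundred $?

Demand slope: (64 − 79)/(78 − 75) = -5, so Qd = 454 − 5P.
Supply slope: (47 − 65)/(77 − 80) = 6, so Qs = 6P − 415.
Without the tax, 454 − 5P = 6P − 415 gives 11P = 869, so P* = $79 and Q* = 59.
With the tax collected from sellers, supply shifts: Qs = 6(P − 11) − 415.
Solving gives Q = 29 with buyers paying $85 and sellers receiving $74 (the $11 wedge).
Quantity falls by |ΔQ| = |59 − 29| = 30.
DWL = ½ · t · |ΔQ| = ½ · 11 · 30 = $165.

Deadweight loss = $165 hundred.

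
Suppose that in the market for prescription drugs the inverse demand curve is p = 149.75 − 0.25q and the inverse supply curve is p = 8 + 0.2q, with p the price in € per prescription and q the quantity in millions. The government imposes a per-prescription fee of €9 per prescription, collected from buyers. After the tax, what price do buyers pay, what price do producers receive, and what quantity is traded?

Buyers pay €76; producers receive €67; quantity = 295.

Inverting to q(p) form: qd = 599 − 4p; qs = 5p − 40.
Before the tax: set 599 − 4p = 5p − 40 → p* = €71, q* = 315.
With the tax collected from buyers, demand (in seller-price terms) shifts: qd = 599 − 4(p + 9).
New equilibrium: buyers pay €76, producers receive €67, q = 295. (Wedge: pb − ps = 9.)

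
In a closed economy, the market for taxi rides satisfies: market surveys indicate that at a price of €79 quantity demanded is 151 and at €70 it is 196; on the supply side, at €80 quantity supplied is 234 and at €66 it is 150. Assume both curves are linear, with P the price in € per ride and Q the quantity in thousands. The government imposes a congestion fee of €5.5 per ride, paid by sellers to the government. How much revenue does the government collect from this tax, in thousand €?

Tax revenue = €940.5 thousand.

Demand slope: (196 − 151)/(70 − 79) = -5, so Qd = 546 − 5P.
Supply slope: (150 − 234)/(66 − 80) = 6, so Qs = 6P − 246.
Before the tax: set 546 − 5P = 6P − 246 → P* = €72, Q* = 186.
With the tax collected from sellers, supply shifts: Qs = 6(P − 5.5) − 246.
New equilibrium: buyers pay €75, sellers receive €69.5, Q = 171. (Wedge: Pb − Ps = 5.5.)
Revenue = t · Q = 5.5 · 171 = €940.5.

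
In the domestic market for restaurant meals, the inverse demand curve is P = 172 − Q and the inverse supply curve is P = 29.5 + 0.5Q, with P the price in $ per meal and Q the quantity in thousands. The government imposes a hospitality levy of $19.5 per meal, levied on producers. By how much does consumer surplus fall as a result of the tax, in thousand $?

Inverting to Q(P) form: Qd = 172 − P; Qs = 2P − 59.
Before the tax: set 172 − P = 2P − 59 → P* = $77, Q* = 95.
With the tax collected from producers, supply shifts: Qs = 2(P − 19.5) − 59.
New equilibrium: consumers pay $90, producers receive $70.5, Q = 82. (Wedge: Pb − Ps = 19.5.)
ΔCS is the trapezoid between Q = 82 and Q = 95 of height $13: ½ · (95 + 82) · 13 = $1150.5.

Consumer surplus falls by $1150.5 thousand.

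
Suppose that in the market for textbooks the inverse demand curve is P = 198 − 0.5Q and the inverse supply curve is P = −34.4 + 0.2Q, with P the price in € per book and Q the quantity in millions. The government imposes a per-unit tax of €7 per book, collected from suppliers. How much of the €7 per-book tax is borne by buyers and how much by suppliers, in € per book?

Buyers bear €5 per book; suppliers bear €2 per book.

Inverting to Q(P) form: Qd = 396 − 2P; Qs = 5P + 172.
Before the tax: set 396 − 2P = 5P + 172 → P* = €32, Q* = 332.
With the tax collected from suppliers, supply shifts: Qs = 5(P − 7) + 172.
Solving gives Q = 322 with buyers paying €37 and suppliers receiving €30 (the €7 wedge).
Burden on buyers: €5; on suppliers: €2. (They sum to €7.)
The less price-elastic side of the market bears the larger share of a per-unit tax.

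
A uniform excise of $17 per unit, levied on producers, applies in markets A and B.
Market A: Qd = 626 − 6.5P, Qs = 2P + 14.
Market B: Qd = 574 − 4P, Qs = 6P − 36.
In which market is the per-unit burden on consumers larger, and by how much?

Market A: pre-tax P* = $72, Q* = 158; post-tax Q = 132; per-unit burden on consumers = $4.
Market B: pre-tax P* = $61, Q* = 330; post-tax Q = 289.2; per-unit burden on consumers = $10.2.
Difference: $4 vs $10.2 → market B is larger by $6.2.

Market B, by $6.2.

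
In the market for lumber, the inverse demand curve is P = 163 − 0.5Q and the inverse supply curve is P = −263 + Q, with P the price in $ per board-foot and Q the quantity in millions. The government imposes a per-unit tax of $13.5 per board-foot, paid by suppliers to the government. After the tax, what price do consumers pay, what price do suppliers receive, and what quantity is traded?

Consumers pay $25.5; suppliers receive $12; quantity = 275.

Rewrite in direct form: Qd = 326 − 2P and Qs = P + 263.
Before the tax: set 326 − 2P = P + 263 → P* = $21, Q* = 284.
With the tax collected from suppliers, supply shifts: Qs = (P − 13.5) + 263.
Solving gives Q = 275 with consumers paying $25.5 and suppliers receiving $12 (the $13.5 wedge).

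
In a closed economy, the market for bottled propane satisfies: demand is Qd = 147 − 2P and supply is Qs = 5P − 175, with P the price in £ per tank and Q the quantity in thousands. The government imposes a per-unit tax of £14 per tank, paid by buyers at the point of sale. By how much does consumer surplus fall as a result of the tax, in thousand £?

Without the tax, 147 − 2P = 5P − 175 gives 7P = 322, so P* = £46 and Q* = 55.
With the tax collected from buyers, demand (in seller-price terms) shifts: Qd = 147 − 2(P + 14).
New equilibrium: buyers pay £56, producers receive £42, Q = 35. (Wedge: Pb − Ps = 14.)
ΔCS is the trapezoid between Q = 35 and Q = 55 of height £10: ½ · (55 + 35) · 10 = £450.

Consumer surplus falls by £450 thousand.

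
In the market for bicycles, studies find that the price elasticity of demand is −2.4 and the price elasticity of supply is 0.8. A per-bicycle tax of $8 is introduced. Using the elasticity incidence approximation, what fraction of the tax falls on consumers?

Consumers' share ≈ 0.25.

Incidence ratio: consumers' share ≈ εs / (εs + |εd|) = 0.8 / (0.8 + 2.4) = 0.25.
Supply is the less elastic side, so consumers bear the smaller share.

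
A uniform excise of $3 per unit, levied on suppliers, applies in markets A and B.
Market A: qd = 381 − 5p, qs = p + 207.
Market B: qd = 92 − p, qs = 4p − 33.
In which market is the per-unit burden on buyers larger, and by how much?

Market A: pre-tax p* = $29, q* = 236; post-tax q = 233.5; per-unit burden on buyers = $0.5.
Market B: pre-tax p* = $25, q* = 67; post-tax q = 64.6; per-unit burden on buyers = $2.4.
Difference: $0.5 vs $2.4 → market B is larger by $1.9.

Market B, by $1.9.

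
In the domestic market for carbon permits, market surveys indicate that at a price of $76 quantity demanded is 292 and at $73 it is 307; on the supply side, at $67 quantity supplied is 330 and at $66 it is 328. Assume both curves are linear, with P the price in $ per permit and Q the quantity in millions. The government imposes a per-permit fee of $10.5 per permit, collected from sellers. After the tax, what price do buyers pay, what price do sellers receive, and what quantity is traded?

Demand slope: (307 − 292)/(73 − 76) = -5, so Qd = 672 − 5P.
Supply slope: (328 − 330)/(66 − 67) = 2, so Qs = 2P + 196.
Without the tax, 672 − 5P = 2P + 196 gives 7P = 476, so P* = $68 and Q* = 332.
With the tax collected from sellers, supply shifts: Qs = 2(P − 10.5) + 196.
Solving gives Q = 317 with buyers paying $71 and sellers receiving $60.5 (the $10.5 wedge).
The less price-elastic side of the market bears the larger share of a per-unit tax.

Buyers pay $71; sellers receive $60.5; quantity = 317.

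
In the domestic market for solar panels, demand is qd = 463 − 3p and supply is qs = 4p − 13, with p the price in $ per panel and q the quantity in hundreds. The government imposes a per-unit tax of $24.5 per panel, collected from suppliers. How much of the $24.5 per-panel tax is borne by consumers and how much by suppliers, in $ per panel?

Consumers bear $14 per panel; suppliers bear $10.5 per panel.

Without the tax, 463 − 3p = 4p − 13 gives 7p = 476, so p* = $68 and q* = 259.
With the tax collected from suppliers, supply shifts: qs = 4(p − 24.5) − 13.
Solving gives q = 217 with consumers paying $82 and suppliers receiving $57.5 (the $24.5 wedge).
Burden on consumers: $14; on suppliers: $10.5. (They sum to $24.5.)
The less price-elastic side of the market bears the larger share of a per-unit tax.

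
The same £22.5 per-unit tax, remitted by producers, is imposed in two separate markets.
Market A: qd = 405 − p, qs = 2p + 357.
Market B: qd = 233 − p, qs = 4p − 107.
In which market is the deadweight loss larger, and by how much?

Market A: pre-tax p* = £16, q* = 389; post-tax q = 374; deadweight loss = £168.75.
Market B: pre-tax p* = £68, q* = 165; post-tax q = 147; deadweight loss = £202.5.
Difference: £168.75 vs £202.5 → market B is larger by £33.75.

Market B, by £33.75.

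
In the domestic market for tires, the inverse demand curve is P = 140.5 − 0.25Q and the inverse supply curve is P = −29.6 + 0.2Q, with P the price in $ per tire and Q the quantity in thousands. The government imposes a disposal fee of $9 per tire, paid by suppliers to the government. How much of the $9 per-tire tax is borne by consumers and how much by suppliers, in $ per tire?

Consumers bear $5 per tire; suppliers bear $4 per tire.

Rewrite in direct form: Qd = 562 − 4P and Qs = 5P + 148.
Before the tax: set 562 − 4P = 5P + 148 → P* = $46, Q* = 378.
With the tax collected from suppliers, supply shifts: Qs = 5(P − 9) + 148.
Solving gives Q = 358 with consumers paying $51 and suppliers receiving $42 (the $9 wedge).
Burden on consumers: $5; on suppliers: $4. (They sum to $9.)
The less price-elastic side of the market bears the larger share of a per-unit tax.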